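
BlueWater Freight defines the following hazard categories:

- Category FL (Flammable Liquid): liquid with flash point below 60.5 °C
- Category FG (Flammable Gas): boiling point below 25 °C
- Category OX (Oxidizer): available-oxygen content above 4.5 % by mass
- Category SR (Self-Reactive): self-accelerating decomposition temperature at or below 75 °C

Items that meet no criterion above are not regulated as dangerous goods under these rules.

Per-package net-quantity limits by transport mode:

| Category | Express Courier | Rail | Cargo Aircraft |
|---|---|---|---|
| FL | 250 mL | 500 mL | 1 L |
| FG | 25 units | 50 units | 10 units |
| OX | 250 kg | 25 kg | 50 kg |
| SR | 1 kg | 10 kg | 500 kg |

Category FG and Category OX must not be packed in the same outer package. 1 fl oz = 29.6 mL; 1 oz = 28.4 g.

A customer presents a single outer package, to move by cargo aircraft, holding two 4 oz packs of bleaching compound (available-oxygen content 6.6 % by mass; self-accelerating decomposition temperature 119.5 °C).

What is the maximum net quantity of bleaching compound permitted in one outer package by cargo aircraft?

50 kg

Bleaching compound: available-oxygen content 6.6 % by mass > 4.5 % by mass → Category OX (Oxidizer).
The cargo aircraft limit for Category OX is 50 kg.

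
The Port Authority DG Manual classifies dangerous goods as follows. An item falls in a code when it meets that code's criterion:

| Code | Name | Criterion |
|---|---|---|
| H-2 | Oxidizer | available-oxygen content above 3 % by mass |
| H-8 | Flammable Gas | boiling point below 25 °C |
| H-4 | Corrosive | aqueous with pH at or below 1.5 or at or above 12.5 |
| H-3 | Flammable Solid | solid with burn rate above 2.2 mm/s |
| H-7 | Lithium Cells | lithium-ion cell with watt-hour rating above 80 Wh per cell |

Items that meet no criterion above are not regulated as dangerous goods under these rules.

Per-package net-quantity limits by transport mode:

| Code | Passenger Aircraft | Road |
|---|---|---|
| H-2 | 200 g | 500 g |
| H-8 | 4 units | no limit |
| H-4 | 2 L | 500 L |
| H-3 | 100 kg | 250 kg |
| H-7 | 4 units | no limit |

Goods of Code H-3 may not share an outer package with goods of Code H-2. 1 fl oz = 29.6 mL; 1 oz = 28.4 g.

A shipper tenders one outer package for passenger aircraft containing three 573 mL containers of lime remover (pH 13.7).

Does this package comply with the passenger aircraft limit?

With pH 13.7 (≥ 12.5), the lime remover falls in Code H-4.
Code H-4 quantity: three 573 mL containers = 1.719 L.
1.719 L ≤ 2 L (passenger aircraft limit, Code H-4) — within limit.

Yes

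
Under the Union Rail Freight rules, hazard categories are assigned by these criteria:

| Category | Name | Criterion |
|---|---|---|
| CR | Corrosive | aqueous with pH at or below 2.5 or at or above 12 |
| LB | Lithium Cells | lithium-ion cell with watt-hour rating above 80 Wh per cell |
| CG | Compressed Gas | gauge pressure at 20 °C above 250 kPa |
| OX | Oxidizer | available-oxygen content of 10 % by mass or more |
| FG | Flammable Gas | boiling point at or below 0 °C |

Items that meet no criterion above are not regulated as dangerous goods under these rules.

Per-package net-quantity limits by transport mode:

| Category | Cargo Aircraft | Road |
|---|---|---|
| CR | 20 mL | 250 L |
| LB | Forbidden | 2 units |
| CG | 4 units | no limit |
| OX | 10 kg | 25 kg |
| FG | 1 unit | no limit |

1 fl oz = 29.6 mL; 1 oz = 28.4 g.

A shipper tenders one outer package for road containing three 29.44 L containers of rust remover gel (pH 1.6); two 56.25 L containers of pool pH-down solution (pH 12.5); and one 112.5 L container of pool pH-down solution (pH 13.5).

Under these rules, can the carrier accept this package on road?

No

The rust remover gel has pH 1.6, which is ≤ 2.5, so it is Category CR (Corrosive).
The pool pH-down solution has pH 12.5, which is ≥ 12, so it is Category CR (Corrosive).
Pool pH-down solution: pH 13.5 ≥ 12 → Category CR (Corrosive).
Total Category CR: (three 29.44 L containers = 88.32 L) + (two 56.25 L containers = 112.5 L) + 112.5 L = 313.32 L.
313.32 L exceeds the road limit of 250 L for Category CR.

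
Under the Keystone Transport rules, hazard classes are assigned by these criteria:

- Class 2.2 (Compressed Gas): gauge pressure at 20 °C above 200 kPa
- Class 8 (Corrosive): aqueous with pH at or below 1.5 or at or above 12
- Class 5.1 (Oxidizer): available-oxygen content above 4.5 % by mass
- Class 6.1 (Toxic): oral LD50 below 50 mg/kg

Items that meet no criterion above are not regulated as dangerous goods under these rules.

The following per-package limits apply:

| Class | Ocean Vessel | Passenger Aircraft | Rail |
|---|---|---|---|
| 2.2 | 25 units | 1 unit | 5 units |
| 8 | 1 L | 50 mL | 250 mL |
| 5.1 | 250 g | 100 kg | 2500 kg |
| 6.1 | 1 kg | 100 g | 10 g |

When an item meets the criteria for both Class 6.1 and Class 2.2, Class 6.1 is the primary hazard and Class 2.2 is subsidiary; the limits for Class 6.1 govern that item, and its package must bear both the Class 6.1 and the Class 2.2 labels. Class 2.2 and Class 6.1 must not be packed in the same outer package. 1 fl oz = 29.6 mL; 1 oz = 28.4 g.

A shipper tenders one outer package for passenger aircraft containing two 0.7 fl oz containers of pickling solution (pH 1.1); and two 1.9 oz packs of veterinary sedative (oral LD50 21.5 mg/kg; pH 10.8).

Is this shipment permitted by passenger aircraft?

Pickling solution: pH 1.1 ≤ 1.5 → Class 8 (Corrosive).
With oral LD50 21.5 mg/kg (< 50 mg/kg), the veterinary sedative falls in Class 6.1.
Class 8 quantity: two 0.7 fl oz containers = 41.44 mL.
41.44 mL ≤ 50 mL (passenger aircraft limit, Class 8) — within limit.
Class 6.1 quantity: two 1.9 oz packs = 107.92 g.
107.92 g > 100 g (passenger aircraft limit, Class 6.1) — over the limit.
The segregation rule (Class 2.2 with Class 6.1) does not apply to Class 8 with Class 6.1.

No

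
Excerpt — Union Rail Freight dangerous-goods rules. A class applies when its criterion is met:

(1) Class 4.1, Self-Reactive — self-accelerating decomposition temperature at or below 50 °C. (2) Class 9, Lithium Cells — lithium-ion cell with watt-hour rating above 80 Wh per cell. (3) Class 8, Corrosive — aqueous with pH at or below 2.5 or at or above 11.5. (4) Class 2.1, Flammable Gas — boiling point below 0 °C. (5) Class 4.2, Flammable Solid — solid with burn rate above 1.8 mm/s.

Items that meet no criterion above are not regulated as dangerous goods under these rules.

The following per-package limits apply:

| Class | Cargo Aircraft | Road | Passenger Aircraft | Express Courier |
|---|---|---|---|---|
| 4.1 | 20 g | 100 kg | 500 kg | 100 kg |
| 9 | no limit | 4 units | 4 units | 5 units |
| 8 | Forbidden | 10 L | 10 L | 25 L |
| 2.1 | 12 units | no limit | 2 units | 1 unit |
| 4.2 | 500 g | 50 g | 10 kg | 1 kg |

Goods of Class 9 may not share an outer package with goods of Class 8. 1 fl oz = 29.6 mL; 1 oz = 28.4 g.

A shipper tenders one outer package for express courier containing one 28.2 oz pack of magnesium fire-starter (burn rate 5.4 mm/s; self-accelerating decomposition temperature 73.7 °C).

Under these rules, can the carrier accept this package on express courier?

Yes

With burn rate 5.4 mm/s (> 1.8 mm/s), the magnesium fire-starter falls in Class 4.2.
Class 4.2 quantity: one 28.2 oz pack = 800.88 g.
800.88 g is within the express courier limit of 1 kg for Class 4.2.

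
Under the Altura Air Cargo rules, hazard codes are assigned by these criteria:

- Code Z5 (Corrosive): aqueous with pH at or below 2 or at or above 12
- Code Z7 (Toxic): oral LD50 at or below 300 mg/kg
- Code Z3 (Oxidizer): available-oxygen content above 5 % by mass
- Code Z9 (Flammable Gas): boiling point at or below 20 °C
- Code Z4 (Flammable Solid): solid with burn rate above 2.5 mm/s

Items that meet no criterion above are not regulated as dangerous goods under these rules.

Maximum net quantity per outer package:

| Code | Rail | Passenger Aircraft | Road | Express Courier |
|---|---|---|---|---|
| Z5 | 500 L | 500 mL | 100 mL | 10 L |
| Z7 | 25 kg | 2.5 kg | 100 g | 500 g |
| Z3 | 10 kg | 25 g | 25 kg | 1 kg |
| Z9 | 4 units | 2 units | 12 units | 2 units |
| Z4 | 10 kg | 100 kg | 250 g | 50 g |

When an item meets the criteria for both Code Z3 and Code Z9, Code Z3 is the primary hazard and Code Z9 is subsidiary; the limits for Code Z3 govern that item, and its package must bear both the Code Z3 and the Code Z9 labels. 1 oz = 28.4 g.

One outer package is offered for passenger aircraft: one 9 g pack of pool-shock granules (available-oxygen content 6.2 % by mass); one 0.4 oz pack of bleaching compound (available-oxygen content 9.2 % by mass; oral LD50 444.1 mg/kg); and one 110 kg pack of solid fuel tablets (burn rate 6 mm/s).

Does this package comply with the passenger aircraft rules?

The pool-shock granules have available-oxygen content 6.2 % by mass, which is > 5 % by mass, so they are Code Z3 (Oxidizer).
With available-oxygen content 9.2 % by mass (> 5 % by mass), the bleaching compound falls in Code Z3.
With burn rate 6 mm/s (> 2.5 mm/s), the solid fuel tablets fall in Code Z4.
Code Z4 quantity: 110 kg.
110 kg exceeds the passenger aircraft limit of 100 kg for Code Z4.
Total Code Z3: 9 g + (one 0.4 oz pack = 11.36 g) = 20.36 g.
20.36 g ≤ 25 g (passenger aircraft limit, Code Z3) — within limit.

No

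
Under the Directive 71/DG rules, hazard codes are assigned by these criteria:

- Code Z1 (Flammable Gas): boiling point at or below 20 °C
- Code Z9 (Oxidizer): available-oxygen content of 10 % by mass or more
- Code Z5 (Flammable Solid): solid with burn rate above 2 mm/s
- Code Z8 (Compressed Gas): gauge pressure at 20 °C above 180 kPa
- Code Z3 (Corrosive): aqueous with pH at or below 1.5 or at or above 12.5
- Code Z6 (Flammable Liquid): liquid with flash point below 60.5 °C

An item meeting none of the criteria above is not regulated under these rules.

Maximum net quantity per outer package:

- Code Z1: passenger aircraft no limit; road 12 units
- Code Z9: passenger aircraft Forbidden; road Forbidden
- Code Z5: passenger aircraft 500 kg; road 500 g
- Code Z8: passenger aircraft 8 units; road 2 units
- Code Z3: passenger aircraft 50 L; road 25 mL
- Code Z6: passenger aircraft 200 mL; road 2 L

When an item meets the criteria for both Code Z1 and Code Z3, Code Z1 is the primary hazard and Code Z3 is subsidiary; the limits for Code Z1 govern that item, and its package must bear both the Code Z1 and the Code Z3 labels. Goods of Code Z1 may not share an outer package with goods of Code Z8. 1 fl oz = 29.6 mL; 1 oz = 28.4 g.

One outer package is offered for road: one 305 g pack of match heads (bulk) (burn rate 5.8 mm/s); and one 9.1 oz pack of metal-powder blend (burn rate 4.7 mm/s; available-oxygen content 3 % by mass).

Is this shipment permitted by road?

No

The match heads (bulk) have burn rate 5.8 mm/s, which is > 2 mm/s, so they are Code Z5 (Flammable Solid).
With burn rate 4.7 mm/s (> 2 mm/s), the metal-powder blend falls in Code Z5.
Code Z5 net quantity: 305 g + (one 9.1 oz pack = 258.44 g) = 563.44 g.
563.44 g exceeds the road limit of 500 g for Code Z5.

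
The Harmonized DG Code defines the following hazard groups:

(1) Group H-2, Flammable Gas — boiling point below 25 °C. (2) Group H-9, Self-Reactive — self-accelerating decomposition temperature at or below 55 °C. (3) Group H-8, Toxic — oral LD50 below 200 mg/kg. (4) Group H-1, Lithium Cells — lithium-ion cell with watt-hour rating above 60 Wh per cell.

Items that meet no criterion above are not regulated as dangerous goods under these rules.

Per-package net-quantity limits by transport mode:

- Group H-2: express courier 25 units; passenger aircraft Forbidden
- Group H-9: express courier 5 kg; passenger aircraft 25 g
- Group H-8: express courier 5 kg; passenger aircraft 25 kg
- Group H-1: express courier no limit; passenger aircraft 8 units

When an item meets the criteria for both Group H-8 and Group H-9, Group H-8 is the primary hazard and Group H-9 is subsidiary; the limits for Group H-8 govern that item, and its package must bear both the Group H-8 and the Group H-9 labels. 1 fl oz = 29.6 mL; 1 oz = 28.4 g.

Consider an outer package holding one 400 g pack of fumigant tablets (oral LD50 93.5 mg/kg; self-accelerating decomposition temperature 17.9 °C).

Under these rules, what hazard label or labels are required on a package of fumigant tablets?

With oral LD50 93.5 mg/kg (< 200 mg/kg), the fumigant tablets fall in Group H-8.
Fumigant tablets: self-accelerating decomposition temperature 17.9 °C ≤ 55 °C → Group H-9 (Self-Reactive).
By the precedence rule Group H-8 is primary and Group H-9 is subsidiary, and that rule requires both labels on the package.

Group H-8 and H-9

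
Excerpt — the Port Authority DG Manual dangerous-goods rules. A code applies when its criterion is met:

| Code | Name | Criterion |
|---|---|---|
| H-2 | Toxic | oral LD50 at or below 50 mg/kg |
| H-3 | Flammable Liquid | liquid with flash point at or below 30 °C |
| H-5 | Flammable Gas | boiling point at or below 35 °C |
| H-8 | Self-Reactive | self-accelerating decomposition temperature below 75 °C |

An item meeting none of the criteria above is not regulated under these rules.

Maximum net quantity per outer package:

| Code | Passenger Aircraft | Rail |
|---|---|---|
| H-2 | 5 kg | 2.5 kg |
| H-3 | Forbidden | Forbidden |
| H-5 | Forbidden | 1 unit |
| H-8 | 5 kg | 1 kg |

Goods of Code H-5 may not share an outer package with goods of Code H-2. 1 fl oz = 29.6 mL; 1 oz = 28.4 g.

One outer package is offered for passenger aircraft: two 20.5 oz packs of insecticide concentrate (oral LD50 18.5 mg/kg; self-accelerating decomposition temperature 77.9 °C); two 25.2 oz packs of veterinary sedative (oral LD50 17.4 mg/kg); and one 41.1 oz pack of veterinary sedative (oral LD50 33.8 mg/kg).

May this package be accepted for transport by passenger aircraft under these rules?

Insecticide concentrate: oral LD50 18.5 mg/kg ≤ 50 mg/kg → Code H-2 (Toxic).
Veterinary sedative: oral LD50 17.4 mg/kg ≤ 50 mg/kg → Code H-2 (Toxic).
Veterinary sedative: oral LD50 33.8 mg/kg ≤ 50 mg/kg → Code H-2 (Toxic).
Code H-2 net quantity: (two 20.5 oz packs = 1164.4 g) + (two 25.2 oz packs = 1431.36 g) + (one 41.1 oz pack = 1167.24 g) = 3.763 kg.
3.763 kg ≤ 5 kg (passenger aircraft limit, Code H-2) — within limit.

Yes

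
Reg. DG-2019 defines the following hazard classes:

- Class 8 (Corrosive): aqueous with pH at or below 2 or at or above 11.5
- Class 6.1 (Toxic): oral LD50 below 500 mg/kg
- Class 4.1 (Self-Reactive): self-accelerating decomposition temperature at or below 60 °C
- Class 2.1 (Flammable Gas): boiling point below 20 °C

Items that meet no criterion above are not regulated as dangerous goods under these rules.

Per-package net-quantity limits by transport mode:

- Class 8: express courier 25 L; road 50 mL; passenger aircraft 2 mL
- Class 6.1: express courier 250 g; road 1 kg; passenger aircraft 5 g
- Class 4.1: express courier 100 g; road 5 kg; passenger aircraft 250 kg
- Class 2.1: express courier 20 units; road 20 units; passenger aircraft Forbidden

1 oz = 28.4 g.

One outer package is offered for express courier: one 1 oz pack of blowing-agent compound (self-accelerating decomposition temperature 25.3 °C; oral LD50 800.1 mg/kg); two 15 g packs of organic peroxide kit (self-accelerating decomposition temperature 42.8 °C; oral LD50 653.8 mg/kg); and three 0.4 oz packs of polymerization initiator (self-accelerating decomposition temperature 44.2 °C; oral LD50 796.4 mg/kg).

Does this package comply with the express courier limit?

Blowing-agent compound: self-accelerating decomposition temperature 25.3 °C ≤ 60 °C → Class 4.1 (Self-Reactive).
Organic peroxide kit: self-accelerating decomposition temperature 42.8 °C ≤ 60 °C → Class 4.1 (Self-Reactive).
With self-accelerating decomposition temperature 44.2 °C (≤ 60 °C), the polymerization initiator falls in Class 4.1.
Class 4.1 net quantity: (one 1 oz pack = 28.4 g) + (two 15 g packs = 30 g) + (three 0.4 oz packs = 34.08 g) = 92.48 g.
92.48 g is within the express courier limit of 100 g for Class 4.1.

Yes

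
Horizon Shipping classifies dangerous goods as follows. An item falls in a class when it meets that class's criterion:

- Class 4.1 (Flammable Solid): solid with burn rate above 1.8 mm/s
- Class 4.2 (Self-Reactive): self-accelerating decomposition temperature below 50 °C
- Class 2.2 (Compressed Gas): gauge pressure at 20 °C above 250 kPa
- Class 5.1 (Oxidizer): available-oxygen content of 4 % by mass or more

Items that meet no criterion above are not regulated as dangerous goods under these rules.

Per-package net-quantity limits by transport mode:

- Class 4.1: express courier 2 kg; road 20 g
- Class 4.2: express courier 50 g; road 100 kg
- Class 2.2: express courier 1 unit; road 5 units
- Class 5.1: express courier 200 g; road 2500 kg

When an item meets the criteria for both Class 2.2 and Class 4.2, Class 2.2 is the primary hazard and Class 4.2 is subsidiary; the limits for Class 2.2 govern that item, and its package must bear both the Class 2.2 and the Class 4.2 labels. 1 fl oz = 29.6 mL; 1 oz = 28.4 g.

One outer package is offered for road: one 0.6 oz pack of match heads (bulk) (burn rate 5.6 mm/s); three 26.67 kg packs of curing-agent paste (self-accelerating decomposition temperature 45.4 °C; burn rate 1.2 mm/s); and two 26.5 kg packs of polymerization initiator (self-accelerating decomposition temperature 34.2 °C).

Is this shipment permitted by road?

No

With burn rate 5.6 mm/s (> 1.8 mm/s), the match heads (bulk) fall in Class 4.1.
The curing-agent paste has self-accelerating decomposition temperature 45.4 °C, which is < 50 °C, so it is Class 4.2 (Self-Reactive).
Self-accelerating decomposition temperature 34.2 °C meets the Class 4.2 criterion (Self-Reactive), so the polymerization initiator is Class 4.2.
Total Class 4.2: (three 26.67 kg packs = 80.01 kg) + (two 26.5 kg packs = 53 kg) = 133.01 kg.
133.01 kg exceeds the road limit of 100 kg for Class 4.2.
Class 4.1 quantity: one 0.6 oz pack = 17.04 g.
17.04 g is within the road limit of 20 g for Class 4.1.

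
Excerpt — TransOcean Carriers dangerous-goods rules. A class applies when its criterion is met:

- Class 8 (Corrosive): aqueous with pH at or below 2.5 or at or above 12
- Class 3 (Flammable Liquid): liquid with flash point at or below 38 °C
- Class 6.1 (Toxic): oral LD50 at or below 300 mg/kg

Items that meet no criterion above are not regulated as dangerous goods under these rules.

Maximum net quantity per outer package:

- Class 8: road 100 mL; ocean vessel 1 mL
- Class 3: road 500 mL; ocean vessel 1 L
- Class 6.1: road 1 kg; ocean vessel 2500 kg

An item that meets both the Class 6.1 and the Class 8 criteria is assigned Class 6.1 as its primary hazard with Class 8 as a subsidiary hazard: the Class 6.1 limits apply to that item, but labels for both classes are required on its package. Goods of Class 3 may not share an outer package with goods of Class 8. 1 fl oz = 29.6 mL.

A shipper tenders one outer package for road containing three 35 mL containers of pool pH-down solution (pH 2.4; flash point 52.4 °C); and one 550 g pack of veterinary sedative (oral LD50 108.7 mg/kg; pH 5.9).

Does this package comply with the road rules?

No

With pH 2.4 (≤ 2.5), the pool pH-down solution falls in Class 8.
Veterinary sedative: oral LD50 108.7 mg/kg ≤ 300 mg/kg → Class 6.1 (Toxic).
Class 8 quantity: three 35 mL containers = 105 mL.
105 mL > 100 mL (road limit, Class 8) — over the limit.
Class 6.1 quantity: 550 g.
550 g is within the road limit of 1 kg for Class 6.1.
The segregation rule (Class 3 with Class 8) does not apply to Class 8 with Class 6.1.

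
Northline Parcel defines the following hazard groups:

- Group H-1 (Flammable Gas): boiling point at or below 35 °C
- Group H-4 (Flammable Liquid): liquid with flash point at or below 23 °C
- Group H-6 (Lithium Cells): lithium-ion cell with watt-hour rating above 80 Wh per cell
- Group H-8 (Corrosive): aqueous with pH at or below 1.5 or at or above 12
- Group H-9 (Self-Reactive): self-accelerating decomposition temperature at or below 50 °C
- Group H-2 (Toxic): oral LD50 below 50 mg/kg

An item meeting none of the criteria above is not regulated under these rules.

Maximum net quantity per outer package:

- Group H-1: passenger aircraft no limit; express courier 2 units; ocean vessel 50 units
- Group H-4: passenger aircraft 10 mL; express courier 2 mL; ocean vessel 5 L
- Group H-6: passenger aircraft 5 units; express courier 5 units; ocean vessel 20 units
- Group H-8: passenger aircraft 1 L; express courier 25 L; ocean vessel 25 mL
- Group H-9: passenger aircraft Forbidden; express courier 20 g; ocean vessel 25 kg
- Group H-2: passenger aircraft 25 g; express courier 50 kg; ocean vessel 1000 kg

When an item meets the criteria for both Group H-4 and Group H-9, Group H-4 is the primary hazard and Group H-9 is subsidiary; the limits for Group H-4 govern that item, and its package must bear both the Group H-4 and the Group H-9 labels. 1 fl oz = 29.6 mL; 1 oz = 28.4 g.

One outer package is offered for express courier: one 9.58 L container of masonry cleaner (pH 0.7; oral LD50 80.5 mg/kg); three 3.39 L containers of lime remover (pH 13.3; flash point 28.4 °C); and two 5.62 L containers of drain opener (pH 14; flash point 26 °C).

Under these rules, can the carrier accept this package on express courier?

No

pH 0.7 meets the Group H-8 criterion (Corrosive), so the masonry cleaner is Group H-8.
The lime remover has pH 13.3, which is ≥ 12, so it is Group H-8 (Corrosive).
With pH 14 (≥ 12), the drain opener falls in Group H-8.
Group H-8 net quantity: 9.58 L + (three 3.39 L containers = 10.17 L) + (two 5.62 L containers = 11.24 L) = 30.99 L.
30.99 L exceeds the express courier limit of 25 L for Group H-8.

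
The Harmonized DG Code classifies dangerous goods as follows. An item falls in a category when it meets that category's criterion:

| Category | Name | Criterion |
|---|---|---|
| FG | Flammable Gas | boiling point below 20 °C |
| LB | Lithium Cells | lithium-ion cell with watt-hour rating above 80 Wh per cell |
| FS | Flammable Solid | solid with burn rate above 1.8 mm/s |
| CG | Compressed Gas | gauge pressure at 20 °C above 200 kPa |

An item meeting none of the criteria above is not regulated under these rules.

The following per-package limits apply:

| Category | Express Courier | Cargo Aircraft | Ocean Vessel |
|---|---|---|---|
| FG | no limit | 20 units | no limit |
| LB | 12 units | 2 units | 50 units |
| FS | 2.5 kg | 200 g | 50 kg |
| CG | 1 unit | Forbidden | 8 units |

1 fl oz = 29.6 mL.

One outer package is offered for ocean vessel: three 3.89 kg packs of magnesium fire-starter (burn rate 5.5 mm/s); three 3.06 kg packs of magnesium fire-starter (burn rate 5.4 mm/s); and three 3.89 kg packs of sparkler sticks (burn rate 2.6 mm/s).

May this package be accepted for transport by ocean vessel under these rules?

The magnesium fire-starter has burn rate 5.5 mm/s, which is > 1.8 mm/s, so it is Category FS (Flammable Solid).
Burn rate 5.4 mm/s meets the Category FS criterion (Flammable Solid), so the magnesium fire-starter is Category FS.
The sparkler sticks have burn rate 2.6 mm/s, which is > 1.8 mm/s, so they are Category FS (Flammable Solid).
Category FS net quantity: (three 3.89 kg packs = 11.67 kg) + (three 3.06 kg packs = 9.18 kg) + (three 3.89 kg packs = 11.67 kg) = 32.52 kg.
32.52 kg is within the ocean vessel limit of 50 kg for Category FS.

Yes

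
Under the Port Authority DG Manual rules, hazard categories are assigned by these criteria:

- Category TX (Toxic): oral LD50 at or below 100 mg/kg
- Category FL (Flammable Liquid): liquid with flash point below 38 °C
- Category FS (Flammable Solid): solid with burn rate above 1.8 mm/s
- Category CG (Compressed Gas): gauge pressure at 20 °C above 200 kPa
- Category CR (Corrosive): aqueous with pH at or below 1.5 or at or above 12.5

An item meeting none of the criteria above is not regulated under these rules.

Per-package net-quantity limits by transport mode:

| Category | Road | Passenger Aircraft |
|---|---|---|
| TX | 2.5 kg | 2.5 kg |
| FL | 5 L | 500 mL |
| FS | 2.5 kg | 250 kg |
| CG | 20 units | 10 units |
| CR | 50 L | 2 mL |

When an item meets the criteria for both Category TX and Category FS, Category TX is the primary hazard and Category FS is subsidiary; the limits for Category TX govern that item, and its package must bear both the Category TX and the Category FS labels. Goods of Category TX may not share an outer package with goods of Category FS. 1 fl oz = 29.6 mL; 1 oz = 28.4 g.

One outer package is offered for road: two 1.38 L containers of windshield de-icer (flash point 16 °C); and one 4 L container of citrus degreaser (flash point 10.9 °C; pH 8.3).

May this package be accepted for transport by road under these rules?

No

The windshield de-icer has flash point 16 °C, which is < 38 °C, so it is Category FL (Flammable Liquid).
The citrus degreaser has flash point 10.9 °C, which is < 38 °C, so it is Category FL (Flammable Liquid).
Category FL net quantity: (two 1.38 L containers = 2.76 L) + 4 L = 6.76 L.
6.76 L exceeds the road limit of 5 L for Category FL.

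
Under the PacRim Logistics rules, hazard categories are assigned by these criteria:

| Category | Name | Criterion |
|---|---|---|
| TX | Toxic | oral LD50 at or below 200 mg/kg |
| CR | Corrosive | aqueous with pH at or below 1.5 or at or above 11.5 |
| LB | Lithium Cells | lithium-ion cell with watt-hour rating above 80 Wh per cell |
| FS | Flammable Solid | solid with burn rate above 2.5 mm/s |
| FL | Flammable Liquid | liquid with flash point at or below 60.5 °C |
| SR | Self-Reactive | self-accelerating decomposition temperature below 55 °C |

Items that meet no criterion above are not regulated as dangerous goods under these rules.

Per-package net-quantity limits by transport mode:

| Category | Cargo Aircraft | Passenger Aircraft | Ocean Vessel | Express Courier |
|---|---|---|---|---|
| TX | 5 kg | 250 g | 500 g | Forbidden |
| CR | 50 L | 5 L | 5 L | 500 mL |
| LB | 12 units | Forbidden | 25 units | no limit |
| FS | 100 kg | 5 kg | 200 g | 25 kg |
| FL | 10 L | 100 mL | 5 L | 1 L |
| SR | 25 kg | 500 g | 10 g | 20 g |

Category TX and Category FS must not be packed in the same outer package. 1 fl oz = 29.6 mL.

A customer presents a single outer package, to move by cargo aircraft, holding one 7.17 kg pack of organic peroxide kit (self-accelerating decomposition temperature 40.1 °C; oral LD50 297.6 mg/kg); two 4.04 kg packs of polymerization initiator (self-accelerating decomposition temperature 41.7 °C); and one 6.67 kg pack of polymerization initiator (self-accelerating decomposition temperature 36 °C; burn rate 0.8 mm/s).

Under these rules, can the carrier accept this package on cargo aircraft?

Yes

Self-accelerating decomposition temperature 40.1 °C meets the Category SR criterion (Self-Reactive), so the organic peroxide kit is Category SR.
Polymerization initiator: self-accelerating decomposition temperature 41.7 °C < 55 °C → Category SR (Self-Reactive).
Polymerization initiator: self-accelerating decomposition temperature 36 °C < 55 °C → Category SR (Self-Reactive).
Category SR net quantity: 7.17 kg + (two 4.04 kg packs = 8.08 kg) + 6.67 kg = 21.92 kg.
21.92 kg is within the cargo aircraft limit of 25 kg for Category SR.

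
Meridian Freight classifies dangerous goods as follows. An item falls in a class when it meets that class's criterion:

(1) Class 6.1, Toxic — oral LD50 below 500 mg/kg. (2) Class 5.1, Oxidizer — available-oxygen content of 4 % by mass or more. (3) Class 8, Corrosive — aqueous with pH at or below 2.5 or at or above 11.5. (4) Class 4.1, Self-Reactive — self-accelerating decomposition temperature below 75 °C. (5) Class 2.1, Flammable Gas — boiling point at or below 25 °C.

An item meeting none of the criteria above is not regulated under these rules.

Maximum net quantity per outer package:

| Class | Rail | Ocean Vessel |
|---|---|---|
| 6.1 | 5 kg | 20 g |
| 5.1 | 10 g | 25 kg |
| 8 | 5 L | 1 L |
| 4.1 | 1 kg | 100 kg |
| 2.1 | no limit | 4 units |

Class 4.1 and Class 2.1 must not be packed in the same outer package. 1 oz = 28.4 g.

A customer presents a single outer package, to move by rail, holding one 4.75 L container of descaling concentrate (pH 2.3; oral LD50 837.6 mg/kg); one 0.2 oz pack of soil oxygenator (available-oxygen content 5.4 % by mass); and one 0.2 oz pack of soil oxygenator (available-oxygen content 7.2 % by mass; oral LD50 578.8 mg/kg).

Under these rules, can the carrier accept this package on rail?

No

Descaling concentrate: pH 2.3 ≤ 2.5 → Class 8 (Corrosive).
Available-oxygen content 5.4 % by mass meets the Class 5.1 criterion (Oxidizer), so the soil oxygenator is Class 5.1.
Available-oxygen content 7.2 % by mass meets the Class 5.1 criterion (Oxidizer), so the soil oxygenator is Class 5.1.
Class 5.1 net quantity: (one 0.2 oz pack = 5.68 g) + (one 0.2 oz pack = 5.68 g) = 11.36 g.
11.36 g exceeds the rail limit of 10 g for Class 5.1.
Class 8 quantity: 4.75 L.
4.75 L is within the rail limit of 5 L for Class 8.
The segregation rule (Class 4.1 with Class 2.1) does not apply to Class 5.1 with Class 8.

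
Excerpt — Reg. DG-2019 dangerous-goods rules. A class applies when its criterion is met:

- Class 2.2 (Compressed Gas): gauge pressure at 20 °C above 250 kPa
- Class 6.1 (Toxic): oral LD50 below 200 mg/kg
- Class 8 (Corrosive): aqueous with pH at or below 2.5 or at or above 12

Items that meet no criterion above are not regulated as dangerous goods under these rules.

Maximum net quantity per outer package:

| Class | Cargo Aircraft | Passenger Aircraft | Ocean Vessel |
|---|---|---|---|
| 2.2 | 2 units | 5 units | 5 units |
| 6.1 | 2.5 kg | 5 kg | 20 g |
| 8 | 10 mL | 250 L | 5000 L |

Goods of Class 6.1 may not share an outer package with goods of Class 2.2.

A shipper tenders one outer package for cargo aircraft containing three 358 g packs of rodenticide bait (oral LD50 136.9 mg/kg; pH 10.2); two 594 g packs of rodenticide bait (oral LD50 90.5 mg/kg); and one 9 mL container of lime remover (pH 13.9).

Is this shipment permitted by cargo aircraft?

With oral LD50 136.9 mg/kg (< 200 mg/kg), the rodenticide bait falls in Class 6.1.
With oral LD50 90.5 mg/kg (< 200 mg/kg), the rodenticide bait falls in Class 6.1.
pH 13.9 meets the Class 8 criterion (Corrosive), so the lime remover is Class 8.
Total Class 6.1: (three 358 g packs = 1.074 kg) + (two 594 g packs = 1.188 kg) = 2.262 kg.
2.262 kg ≤ 2.5 kg (cargo aircraft limit, Class 6.1) — within limit.
Class 8 quantity: 9 mL.
That is within the Class 8 cargo aircraft limit of 10 mL.
The segregation rule (Class 6.1 with Class 2.2) does not apply to Class 6.1 with Class 8.
Every hazard class is within its cargo aircraft limit and no segregation rule is violated.

Yes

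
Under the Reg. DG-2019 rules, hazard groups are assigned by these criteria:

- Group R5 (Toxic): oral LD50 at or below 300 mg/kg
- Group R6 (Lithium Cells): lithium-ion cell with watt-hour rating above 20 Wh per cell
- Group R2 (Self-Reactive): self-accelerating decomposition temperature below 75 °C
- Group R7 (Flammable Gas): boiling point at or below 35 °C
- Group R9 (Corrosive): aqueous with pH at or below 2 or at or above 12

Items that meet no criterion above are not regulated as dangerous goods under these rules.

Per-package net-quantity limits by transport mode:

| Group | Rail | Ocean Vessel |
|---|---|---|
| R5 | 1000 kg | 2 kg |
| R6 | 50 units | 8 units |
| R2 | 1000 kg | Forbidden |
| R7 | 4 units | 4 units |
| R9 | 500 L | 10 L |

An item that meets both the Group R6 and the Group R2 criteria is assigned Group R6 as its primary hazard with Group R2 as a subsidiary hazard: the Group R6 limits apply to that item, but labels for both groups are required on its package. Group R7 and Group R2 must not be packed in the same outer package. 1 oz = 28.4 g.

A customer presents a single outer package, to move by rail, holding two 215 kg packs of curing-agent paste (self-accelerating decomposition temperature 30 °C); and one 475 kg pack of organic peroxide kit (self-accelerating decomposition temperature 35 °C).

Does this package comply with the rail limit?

Yes

Curing-agent paste: self-accelerating decomposition temperature 30 °C < 75 °C → Group R2 (Self-Reactive).
With self-accelerating decomposition temperature 35 °C (< 75 °C), the organic peroxide kit falls in Group R2.
Group R2 net quantity: (two 215 kg packs = 430 kg) + 475 kg = 905 kg.
That is within the Group R2 rail limit of 1000 kg.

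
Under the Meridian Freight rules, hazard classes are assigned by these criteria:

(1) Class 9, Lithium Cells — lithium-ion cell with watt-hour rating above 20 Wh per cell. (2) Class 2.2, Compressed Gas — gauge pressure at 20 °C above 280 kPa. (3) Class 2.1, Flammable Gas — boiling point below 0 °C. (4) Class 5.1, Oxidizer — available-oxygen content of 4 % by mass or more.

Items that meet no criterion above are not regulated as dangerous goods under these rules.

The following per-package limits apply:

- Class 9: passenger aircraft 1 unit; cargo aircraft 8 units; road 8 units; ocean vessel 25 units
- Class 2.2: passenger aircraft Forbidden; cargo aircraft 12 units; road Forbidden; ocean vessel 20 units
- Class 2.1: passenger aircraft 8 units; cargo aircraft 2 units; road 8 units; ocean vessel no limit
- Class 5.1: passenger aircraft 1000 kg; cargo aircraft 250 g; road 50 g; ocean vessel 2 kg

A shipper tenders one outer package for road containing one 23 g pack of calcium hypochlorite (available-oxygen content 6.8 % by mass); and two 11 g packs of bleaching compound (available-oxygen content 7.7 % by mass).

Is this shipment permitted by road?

The calcium hypochlorite has available-oxygen content 6.8 % by mass, which is ≥ 4 % by mass, so it is Class 5.1 (Oxidizer).
Available-oxygen content 7.7 % by mass meets the Class 5.1 criterion (Oxidizer), so the bleaching compound is Class 5.1.
Total Class 5.1: 23 g + (two 11 g packs = 22 g) = 45 g.
45 g ≤ 50 g (road limit, Class 5.1) — within limit.

Yes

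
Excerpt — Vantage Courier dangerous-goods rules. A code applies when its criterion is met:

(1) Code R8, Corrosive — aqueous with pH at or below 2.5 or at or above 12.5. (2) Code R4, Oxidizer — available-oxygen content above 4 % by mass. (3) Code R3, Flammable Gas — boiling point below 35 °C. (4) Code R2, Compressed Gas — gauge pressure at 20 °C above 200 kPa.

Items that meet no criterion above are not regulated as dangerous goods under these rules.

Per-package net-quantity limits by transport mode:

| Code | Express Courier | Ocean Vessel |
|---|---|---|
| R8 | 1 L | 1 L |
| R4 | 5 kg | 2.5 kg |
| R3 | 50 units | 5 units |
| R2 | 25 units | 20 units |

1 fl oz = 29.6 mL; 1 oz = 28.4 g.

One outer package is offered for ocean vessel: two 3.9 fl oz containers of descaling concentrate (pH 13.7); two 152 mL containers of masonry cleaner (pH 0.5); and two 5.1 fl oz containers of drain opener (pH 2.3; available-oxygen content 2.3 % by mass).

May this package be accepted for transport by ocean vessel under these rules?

With pH 13.7 (≥ 12.5), the descaling concentrate falls in Code R8.
The masonry cleaner has pH 0.5, which is ≤ 2.5, so it is Code R8 (Corrosive).
With pH 2.3 (≤ 2.5), the drain opener falls in Code R8.
Total Code R8: (two 3.9 fl oz containers = 230.88 mL) + (two 152 mL containers = 304 mL) + (two 5.1 fl oz containers = 301.92 mL) = 836.8 mL.
836.8 mL ≤ 1 L (ocean vessel limit, Code R8) — within limit.

Yes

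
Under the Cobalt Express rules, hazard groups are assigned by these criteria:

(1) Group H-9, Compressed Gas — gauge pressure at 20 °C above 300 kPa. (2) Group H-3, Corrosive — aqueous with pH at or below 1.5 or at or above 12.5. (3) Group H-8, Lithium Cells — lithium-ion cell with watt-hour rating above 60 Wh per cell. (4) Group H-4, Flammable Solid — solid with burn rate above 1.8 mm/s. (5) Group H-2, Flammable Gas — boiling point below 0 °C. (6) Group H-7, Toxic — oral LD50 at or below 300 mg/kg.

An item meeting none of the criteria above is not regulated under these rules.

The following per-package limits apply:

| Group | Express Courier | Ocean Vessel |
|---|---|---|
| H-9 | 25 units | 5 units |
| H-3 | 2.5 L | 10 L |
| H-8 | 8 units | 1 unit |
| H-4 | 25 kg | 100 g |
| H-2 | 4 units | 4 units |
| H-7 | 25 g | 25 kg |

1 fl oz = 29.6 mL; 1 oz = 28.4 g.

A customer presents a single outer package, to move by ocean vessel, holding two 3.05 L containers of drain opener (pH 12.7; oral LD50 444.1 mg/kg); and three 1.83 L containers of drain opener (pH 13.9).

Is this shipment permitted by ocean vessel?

No

pH 12.7 meets the Group H-3 criterion (Corrosive), so the drain opener is Group H-3.
pH 13.9 meets the Group H-3 criterion (Corrosive), so the drain opener is Group H-3.
Total Group H-3: (two 3.05 L containers = 6.1 L) + (three 1.83 L containers = 5.49 L) = 11.59 L.
11.59 L > 10 L (ocean vessel limit, Group H-3) — over the limit.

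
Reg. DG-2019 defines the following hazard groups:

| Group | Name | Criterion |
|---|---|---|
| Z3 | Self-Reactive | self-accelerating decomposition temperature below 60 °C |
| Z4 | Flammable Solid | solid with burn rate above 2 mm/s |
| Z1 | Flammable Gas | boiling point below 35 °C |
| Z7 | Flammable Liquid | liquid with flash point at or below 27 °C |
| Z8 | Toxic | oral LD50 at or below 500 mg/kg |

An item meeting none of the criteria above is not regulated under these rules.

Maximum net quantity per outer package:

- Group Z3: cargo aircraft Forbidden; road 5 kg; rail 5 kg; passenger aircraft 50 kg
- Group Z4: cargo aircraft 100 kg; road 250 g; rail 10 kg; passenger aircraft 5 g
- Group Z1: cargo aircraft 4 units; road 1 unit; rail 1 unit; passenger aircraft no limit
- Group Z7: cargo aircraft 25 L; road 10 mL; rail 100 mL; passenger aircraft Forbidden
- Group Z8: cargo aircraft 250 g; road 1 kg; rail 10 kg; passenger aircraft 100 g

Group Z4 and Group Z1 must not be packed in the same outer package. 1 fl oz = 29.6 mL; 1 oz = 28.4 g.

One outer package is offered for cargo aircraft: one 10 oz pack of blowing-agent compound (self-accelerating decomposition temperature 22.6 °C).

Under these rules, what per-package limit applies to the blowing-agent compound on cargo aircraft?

With self-accelerating decomposition temperature 22.6 °C (< 60 °C), the blowing-agent compound falls in Group Z3.
The cargo aircraft limit for Group Z3 is Forbidden.

Forbidden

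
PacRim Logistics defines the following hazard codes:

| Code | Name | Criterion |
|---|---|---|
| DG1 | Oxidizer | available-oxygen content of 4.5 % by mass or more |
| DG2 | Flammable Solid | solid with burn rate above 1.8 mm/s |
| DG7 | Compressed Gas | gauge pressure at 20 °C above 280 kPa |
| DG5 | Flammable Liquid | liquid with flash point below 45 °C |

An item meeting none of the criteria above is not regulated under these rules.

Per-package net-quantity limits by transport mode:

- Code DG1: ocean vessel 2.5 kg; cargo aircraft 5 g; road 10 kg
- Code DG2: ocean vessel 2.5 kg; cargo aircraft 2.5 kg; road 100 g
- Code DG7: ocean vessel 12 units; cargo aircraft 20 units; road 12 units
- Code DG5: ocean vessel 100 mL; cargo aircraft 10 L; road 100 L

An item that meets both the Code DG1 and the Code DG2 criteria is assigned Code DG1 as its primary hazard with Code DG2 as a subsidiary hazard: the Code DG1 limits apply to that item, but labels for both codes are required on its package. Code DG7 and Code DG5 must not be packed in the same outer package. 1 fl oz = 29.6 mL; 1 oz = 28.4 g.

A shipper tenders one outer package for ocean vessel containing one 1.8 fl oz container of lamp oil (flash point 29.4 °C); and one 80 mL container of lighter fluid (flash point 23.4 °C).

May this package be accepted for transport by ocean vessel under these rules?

The lamp oil has flash point 29.4 °C, which is < 45 °C, so it is Code DG5 (Flammable Liquid).
Lighter fluid: flash point 23.4 °C < 45 °C → Code DG5 (Flammable Liquid).
Code DG5 net quantity: (one 1.8 fl oz container = 53.28 mL) + 80 mL = 133.28 mL.
133.28 mL > 100 mL (ocean vessel limit, Code DG5) — over the limit.

No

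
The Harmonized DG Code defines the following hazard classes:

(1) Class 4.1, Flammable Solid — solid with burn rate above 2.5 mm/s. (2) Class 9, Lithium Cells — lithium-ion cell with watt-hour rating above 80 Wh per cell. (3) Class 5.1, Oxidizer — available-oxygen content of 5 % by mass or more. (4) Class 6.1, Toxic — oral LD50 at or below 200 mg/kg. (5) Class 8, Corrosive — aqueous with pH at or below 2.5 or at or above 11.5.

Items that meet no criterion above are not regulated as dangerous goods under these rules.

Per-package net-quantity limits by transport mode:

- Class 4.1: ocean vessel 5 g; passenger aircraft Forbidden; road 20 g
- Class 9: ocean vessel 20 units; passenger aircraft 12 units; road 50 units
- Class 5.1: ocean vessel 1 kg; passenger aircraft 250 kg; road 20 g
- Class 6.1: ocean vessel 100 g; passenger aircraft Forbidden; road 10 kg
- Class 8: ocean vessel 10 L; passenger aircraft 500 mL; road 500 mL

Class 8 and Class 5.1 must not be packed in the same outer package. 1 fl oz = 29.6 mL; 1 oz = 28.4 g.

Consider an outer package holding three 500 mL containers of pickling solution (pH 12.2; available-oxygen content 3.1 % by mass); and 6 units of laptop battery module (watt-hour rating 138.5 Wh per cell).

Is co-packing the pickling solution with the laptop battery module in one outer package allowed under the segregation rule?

The pickling solution has pH 12.2, which is ≥ 11.5, so it is Class 8 (Corrosive).
The laptop battery module has watt-hour rating 138.5 Wh per cell, which is > 80 Wh per cell, so it is Class 9 (Lithium Cells).
No segregation rule bars Class 8 with Class 9.

Yes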